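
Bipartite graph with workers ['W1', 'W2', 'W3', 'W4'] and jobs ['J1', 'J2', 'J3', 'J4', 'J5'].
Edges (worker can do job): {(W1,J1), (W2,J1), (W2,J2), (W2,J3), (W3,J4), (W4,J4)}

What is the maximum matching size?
Maximum matching size = 3

Maximum matching: {(W1,J1), (W2,J3), (W4,J4)}
Size: 3

This assigns 3 workers to 3 distinct jobs.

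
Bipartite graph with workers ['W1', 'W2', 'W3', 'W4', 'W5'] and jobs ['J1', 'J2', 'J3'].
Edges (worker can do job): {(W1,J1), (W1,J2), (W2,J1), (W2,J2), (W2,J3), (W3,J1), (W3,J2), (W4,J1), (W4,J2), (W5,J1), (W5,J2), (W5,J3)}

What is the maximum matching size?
Maximum matching size = 3

Maximum matching: {(W2,J3), (W3,J1), (W5,J2)}
Size: 3

This assigns 3 workers to 3 distinct jobs.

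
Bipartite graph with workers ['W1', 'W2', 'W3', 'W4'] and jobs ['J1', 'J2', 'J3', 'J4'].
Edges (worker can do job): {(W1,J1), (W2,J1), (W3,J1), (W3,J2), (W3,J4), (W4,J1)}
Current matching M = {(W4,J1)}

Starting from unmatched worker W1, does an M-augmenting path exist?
No augmenting path from W1

Alternating search from W1 reaches jobs: {J1}.
Every reachable job is already matched in M, and following those matched edges back to workers exposes no further unvisited jobs.
No M-augmenting path from W1 exists.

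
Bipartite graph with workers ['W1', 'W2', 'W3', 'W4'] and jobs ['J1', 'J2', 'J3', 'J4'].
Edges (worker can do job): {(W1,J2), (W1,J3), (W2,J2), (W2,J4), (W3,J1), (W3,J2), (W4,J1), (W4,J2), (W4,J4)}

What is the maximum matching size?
Maximum matching size = 4

Maximum matching: {(W1,J3), (W2,J4), (W3,J2), (W4,J1)}
Size: 4

This assigns 4 workers to 4 distinct jobs.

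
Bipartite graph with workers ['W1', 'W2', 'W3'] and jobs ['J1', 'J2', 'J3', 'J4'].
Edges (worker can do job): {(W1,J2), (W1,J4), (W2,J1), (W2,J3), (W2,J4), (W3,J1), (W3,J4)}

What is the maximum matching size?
Maximum matching size = 3

Maximum matching: {(W1,J4), (W2,J3), (W3,J1)}
Size: 3

This assigns 3 workers to 3 distinct jobs.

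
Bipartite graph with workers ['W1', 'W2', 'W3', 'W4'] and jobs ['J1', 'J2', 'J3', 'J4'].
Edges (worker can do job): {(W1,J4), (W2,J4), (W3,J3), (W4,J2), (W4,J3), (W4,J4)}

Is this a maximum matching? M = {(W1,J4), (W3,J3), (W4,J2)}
Yes, size 3 is maximum

Proposed matching has size 3.
Maximum matching size for this graph: 3.

This is a maximum matching.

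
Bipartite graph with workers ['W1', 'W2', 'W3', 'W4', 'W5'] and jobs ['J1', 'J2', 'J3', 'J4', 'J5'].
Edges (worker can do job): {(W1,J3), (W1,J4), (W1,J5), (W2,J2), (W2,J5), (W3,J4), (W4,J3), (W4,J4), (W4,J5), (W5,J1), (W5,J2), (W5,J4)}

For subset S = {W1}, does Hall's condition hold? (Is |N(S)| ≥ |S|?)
Yes: |N(S)| = 3, |S| = 1

Subset S = {W1}
Neighbors N(S) = {J3, J4, J5}

|N(S)| = 3, |S| = 1
Hall's condition: |N(S)| ≥ |S| is satisfied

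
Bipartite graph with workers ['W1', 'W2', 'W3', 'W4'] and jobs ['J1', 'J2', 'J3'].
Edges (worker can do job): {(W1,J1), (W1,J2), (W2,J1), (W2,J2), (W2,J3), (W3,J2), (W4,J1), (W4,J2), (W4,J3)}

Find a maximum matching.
Matching: {(W2,J3), (W3,J2), (W4,J1)}

Maximum matching (size 3):
  W2 → J3
  W3 → J2
  W4 → J1

Each worker is assigned to at most one job, and each job to at most one worker.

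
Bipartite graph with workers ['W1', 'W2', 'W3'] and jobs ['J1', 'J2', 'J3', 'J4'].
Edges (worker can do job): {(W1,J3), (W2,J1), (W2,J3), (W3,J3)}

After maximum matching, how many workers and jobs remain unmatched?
Unmatched: 1 workers, 2 jobs

Maximum matching size: 2
Workers: 3 total, 2 matched, 1 unmatched
Jobs: 4 total, 2 matched, 2 unmatched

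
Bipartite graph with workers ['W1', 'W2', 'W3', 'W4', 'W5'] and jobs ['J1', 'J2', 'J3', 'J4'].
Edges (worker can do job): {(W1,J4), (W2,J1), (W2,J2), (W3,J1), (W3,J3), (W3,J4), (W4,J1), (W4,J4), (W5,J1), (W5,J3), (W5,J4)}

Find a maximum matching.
Matching: {(W2,J2), (W3,J1), (W4,J4), (W5,J3)}

Maximum matching (size 4):
  W2 → J2
  W3 → J1
  W4 → J4
  W5 → J3

Each worker is assigned to at most one job, and each job to at most one worker.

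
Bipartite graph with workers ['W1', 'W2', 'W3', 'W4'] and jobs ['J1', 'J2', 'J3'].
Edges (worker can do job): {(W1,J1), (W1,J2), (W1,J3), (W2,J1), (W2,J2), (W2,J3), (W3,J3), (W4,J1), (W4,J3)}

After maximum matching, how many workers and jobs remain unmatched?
Unmatched: 1 workers, 0 jobs

Maximum matching size: 3
Workers: 4 total, 3 matched, 1 unmatched
Jobs: 3 total, 3 matched, 0 unmatched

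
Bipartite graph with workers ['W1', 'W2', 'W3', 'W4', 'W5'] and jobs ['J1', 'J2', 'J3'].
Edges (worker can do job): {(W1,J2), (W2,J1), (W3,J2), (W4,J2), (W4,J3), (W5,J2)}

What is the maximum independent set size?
Maximum independent set = 5

By König's theorem:
- Min vertex cover = Max matching = 3
- Max independent set = Total vertices - Min vertex cover
- Max independent set = 8 - 3 = 5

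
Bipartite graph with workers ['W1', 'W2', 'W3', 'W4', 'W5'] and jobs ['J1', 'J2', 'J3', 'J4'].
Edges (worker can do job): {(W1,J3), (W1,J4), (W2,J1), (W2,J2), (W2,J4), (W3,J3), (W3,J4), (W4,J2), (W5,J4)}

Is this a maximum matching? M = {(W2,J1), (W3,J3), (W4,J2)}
No, size 3 is not maximum

Proposed matching has size 3.
Maximum matching size for this graph: 4.

This is NOT maximum - can be improved to size 4.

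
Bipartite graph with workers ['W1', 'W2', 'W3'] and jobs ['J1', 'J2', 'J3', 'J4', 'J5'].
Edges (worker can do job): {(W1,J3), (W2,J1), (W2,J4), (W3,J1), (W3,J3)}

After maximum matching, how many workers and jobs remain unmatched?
Unmatched: 0 workers, 2 jobs

Maximum matching size: 3
Workers: 3 total, 3 matched, 0 unmatched
Jobs: 5 total, 3 matched, 2 unmatched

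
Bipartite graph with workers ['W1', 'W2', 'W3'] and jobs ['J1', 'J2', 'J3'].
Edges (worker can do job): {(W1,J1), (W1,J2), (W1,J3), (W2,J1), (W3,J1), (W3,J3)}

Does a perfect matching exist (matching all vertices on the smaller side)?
Yes, perfect matching exists (size 3)

Perfect matching: {(W1,J2), (W2,J1), (W3,J3)}
All 3 vertices on the smaller side are matched.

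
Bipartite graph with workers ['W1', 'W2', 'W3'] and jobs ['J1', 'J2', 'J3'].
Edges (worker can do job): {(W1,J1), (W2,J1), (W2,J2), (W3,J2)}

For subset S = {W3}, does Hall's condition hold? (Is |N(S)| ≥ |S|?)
Yes: |N(S)| = 1, |S| = 1

Subset S = {W3}
Neighbors N(S) = {J2}

|N(S)| = 1, |S| = 1
Hall's condition: |N(S)| ≥ |S| is satisfied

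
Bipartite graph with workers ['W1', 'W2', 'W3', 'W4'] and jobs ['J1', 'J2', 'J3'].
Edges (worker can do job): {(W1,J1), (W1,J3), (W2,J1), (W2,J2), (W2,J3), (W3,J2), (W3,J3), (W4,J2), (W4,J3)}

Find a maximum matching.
Matching: {(W1,J1), (W3,J3), (W4,J2)}

Maximum matching (size 3):
  W1 → J1
  W3 → J3
  W4 → J2

Each worker is assigned to at most one job, and each job to at most one worker.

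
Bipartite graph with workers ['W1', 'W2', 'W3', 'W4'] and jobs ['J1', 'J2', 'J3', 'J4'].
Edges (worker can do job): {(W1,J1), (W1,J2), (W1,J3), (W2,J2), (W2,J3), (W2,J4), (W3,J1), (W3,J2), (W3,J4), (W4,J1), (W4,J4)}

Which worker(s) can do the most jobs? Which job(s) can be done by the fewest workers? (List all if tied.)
Most versatile: W1, W2, W3 (3 jobs); Least covered: J3 (2 workers)

Worker degrees (jobs they can do): W1:3, W2:3, W3:3, W4:2
Job degrees (workers who can do it): J1:3, J2:3, J3:2, J4:3

Maximum worker degree is 3, achieved by: W1, W2, W3
Minimum job degree is 2, achieved by: J3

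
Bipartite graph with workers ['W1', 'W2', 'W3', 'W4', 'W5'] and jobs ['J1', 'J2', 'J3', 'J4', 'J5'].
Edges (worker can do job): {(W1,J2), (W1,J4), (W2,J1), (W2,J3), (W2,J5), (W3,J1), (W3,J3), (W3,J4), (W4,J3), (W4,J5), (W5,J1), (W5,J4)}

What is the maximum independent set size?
Maximum independent set = 5

By König's theorem:
- Min vertex cover = Max matching = 5
- Max independent set = Total vertices - Min vertex cover
- Max independent set = 10 - 5 = 5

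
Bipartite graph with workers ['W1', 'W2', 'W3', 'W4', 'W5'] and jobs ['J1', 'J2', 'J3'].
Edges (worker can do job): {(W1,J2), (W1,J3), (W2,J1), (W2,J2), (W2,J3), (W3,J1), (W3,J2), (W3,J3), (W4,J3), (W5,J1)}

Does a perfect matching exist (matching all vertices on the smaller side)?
Yes, perfect matching exists (size 3)

Perfect matching: {(W1,J2), (W3,J3), (W5,J1)}
All 3 vertices on the smaller side are matched.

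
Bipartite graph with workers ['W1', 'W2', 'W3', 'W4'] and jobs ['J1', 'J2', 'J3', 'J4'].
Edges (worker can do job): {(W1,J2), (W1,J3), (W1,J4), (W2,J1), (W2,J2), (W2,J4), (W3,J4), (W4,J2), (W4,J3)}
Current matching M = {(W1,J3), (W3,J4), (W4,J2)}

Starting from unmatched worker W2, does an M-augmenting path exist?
Yes: W2 → J1

An M-augmenting path alternates non-matching / matching edges, starting and ending at unmatched vertices.
Path: W2 → J1
(J1 is unmatched in M, so the path is augmenting.)
Flipping edges along this path would increase |M| from 3 to 4.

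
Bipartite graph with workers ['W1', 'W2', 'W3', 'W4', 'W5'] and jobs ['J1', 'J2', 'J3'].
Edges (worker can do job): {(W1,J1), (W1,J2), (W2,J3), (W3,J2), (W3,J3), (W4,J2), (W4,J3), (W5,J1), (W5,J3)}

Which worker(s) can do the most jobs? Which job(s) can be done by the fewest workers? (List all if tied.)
Most versatile: W1, W3, W4, W5 (2 jobs); Least covered: J1 (2 workers)

Worker degrees (jobs they can do): W1:2, W2:1, W3:2, W4:2, W5:2
Job degrees (workers who can do it): J1:2, J2:3, J3:4

Maximum worker degree is 2, achieved by: W1, W3, W4, W5
Minimum job degree is 2, achieved by: J1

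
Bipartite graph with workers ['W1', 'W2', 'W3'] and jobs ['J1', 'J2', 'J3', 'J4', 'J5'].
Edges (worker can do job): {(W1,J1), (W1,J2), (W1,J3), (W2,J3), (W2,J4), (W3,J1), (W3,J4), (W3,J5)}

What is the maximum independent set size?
Maximum independent set = 5

By König's theorem:
- Min vertex cover = Max matching = 3
- Max independent set = Total vertices - Min vertex cover
- Max independent set = 8 - 3 = 5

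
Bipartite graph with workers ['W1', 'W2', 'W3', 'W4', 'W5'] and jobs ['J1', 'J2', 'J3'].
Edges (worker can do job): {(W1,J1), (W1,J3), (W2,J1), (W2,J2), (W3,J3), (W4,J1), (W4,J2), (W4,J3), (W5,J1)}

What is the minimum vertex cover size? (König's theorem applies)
Minimum vertex cover size = 3

By König's theorem: in bipartite graphs,
min vertex cover = max matching = 3

Maximum matching has size 3, so minimum vertex cover also has size 3.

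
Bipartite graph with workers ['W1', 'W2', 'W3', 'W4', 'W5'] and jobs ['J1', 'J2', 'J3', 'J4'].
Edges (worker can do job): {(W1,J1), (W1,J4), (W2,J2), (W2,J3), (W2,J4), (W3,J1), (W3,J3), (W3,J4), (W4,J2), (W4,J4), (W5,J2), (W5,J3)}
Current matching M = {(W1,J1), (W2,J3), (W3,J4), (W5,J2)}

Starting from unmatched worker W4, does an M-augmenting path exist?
No augmenting path from W4

Alternating search from W4 reaches jobs: {J1, J2, J3, J4}.
Every reachable job is already matched in M, and following those matched edges back to workers exposes no further unvisited jobs.
No M-augmenting path from W4 exists.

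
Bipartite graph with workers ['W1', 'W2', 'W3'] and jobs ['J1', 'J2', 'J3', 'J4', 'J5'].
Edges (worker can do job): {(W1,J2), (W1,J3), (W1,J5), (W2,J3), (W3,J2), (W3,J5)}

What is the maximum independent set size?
Maximum independent set = 5

By König's theorem:
- Min vertex cover = Max matching = 3
- Max independent set = Total vertices - Min vertex cover
- Max independent set = 8 - 3 = 5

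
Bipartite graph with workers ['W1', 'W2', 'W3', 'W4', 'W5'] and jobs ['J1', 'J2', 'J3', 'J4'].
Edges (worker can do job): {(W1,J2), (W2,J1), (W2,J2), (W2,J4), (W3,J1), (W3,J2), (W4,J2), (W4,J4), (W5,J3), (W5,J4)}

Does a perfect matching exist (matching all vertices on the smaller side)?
Yes, perfect matching exists (size 4)

Perfect matching: {(W2,J1), (W3,J2), (W4,J4), (W5,J3)}
All 4 vertices on the smaller side are matched.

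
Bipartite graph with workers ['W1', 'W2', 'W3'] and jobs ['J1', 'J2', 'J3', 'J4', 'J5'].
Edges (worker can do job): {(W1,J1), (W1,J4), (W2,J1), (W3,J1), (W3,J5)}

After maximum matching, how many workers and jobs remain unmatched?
Unmatched: 0 workers, 2 jobs

Maximum matching size: 3
Workers: 3 total, 3 matched, 0 unmatched
Jobs: 5 total, 3 matched, 2 unmatched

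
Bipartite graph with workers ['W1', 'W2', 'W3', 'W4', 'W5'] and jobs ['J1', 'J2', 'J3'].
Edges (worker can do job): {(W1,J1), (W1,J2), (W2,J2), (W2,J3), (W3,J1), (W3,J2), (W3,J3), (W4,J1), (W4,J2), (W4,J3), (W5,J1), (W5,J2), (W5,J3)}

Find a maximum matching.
Matching: {(W3,J3), (W4,J1), (W5,J2)}

Maximum matching (size 3):
  W3 → J3
  W4 → J1
  W5 → J2

Each worker is assigned to at most one job, and each job to at most one worker.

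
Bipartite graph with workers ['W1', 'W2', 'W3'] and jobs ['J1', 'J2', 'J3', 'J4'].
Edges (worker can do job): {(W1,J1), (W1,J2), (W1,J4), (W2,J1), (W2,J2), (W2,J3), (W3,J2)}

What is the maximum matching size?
Maximum matching size = 3

Maximum matching: {(W1,J4), (W2,J1), (W3,J2)}
Size: 3

This assigns 3 workers to 3 distinct jobs.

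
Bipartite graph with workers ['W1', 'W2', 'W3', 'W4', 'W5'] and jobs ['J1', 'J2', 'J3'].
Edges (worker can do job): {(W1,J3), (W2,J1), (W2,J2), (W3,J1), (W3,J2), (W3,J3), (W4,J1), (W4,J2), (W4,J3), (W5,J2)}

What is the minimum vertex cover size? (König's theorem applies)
Minimum vertex cover size = 3

By König's theorem: in bipartite graphs,
min vertex cover = max matching = 3

Maximum matching has size 3, so minimum vertex cover also has size 3.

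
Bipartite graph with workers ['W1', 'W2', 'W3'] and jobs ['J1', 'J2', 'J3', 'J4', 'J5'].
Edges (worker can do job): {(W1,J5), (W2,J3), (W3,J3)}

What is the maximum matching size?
Maximum matching size = 2

Maximum matching: {(W1,J5), (W3,J3)}
Size: 2

This assigns 2 workers to 2 distinct jobs.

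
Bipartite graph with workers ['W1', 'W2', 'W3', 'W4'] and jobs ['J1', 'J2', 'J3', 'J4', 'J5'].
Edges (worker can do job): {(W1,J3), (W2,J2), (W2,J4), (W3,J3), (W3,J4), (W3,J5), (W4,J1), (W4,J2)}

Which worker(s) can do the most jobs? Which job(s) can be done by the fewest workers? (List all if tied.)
Most versatile: W3 (3 jobs); Least covered: J1, J5 (1 workers)

Worker degrees (jobs they can do): W1:1, W2:2, W3:3, W4:2
Job degrees (workers who can do it): J1:1, J2:2, J3:2, J4:2, J5:1

Maximum worker degree is 3, achieved by: W3
Minimum job degree is 1, achieved by: J1, J5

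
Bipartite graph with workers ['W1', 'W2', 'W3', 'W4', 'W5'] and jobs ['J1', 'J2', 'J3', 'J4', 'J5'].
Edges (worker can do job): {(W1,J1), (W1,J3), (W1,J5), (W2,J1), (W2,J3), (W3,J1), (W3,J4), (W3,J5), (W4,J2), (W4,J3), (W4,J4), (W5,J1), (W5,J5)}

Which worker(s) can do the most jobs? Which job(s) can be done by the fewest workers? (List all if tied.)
Most versatile: W1, W3, W4 (3 jobs); Least covered: J2 (1 workers)

Worker degrees (jobs they can do): W1:3, W2:2, W3:3, W4:3, W5:2
Job degrees (workers who can do it): J1:4, J2:1, J3:3, J4:2, J5:3

Maximum worker degree is 3, achieved by: W1, W3, W4
Minimum job degree is 1, achieved by: J2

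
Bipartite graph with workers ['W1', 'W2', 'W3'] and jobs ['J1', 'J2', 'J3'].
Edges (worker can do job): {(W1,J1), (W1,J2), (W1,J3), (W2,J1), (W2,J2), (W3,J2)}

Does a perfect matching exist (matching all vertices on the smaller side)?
Yes, perfect matching exists (size 3)

Perfect matching: {(W1,J3), (W2,J1), (W3,J2)}
All 3 vertices on the smaller side are matched.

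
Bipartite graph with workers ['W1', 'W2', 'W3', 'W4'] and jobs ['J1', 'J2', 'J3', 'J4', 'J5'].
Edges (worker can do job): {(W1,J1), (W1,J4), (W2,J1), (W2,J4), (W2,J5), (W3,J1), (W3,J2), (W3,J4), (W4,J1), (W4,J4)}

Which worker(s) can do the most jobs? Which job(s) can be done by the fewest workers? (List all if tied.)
Most versatile: W2, W3 (3 jobs); Least covered: J3 (0 workers)

Worker degrees (jobs they can do): W1:2, W2:3, W3:3, W4:2
Job degrees (workers who can do it): J1:4, J2:1, J3:0, J4:4, J5:1

Maximum worker degree is 3, achieved by: W2, W3
Minimum job degree is 0, achieved by: J3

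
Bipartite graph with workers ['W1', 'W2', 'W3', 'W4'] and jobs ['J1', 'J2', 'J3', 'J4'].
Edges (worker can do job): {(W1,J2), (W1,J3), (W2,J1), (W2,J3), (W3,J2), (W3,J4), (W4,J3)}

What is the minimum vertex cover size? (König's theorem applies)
Minimum vertex cover size = 4

By König's theorem: in bipartite graphs,
min vertex cover = max matching = 4

Maximum matching has size 4, so minimum vertex cover also has size 4.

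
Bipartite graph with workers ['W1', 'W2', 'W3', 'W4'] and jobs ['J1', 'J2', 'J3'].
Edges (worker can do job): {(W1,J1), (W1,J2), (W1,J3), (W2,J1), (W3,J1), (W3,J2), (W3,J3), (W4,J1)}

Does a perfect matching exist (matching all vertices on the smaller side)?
Yes, perfect matching exists (size 3)

Perfect matching: {(W1,J2), (W3,J3), (W4,J1)}
All 3 vertices on the smaller side are matched.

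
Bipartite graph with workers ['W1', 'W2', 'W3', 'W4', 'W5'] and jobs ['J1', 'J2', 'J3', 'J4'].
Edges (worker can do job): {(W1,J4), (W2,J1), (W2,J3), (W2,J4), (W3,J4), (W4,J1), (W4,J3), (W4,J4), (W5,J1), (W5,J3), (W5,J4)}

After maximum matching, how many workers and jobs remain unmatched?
Unmatched: 2 workers, 1 jobs

Maximum matching size: 3
Workers: 5 total, 3 matched, 2 unmatched
Jobs: 4 total, 3 matched, 1 unmatched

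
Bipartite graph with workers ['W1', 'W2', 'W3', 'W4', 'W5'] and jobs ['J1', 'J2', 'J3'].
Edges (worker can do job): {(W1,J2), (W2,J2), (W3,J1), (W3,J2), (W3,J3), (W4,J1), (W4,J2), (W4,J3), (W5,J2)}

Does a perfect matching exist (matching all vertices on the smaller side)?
Yes, perfect matching exists (size 3)

Perfect matching: {(W3,J1), (W4,J3), (W5,J2)}
All 3 vertices on the smaller side are matched.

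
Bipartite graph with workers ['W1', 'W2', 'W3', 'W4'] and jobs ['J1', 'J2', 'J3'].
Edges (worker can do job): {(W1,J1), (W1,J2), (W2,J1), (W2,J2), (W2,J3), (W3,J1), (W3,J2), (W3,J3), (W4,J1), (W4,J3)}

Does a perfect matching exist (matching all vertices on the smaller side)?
Yes, perfect matching exists (size 3)

Perfect matching: {(W1,J2), (W3,J1), (W4,J3)}
All 3 vertices on the smaller side are matched.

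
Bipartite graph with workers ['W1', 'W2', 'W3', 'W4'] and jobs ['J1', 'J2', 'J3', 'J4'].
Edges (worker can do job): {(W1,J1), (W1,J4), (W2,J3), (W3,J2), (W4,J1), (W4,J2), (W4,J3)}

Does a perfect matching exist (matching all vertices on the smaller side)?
Yes, perfect matching exists (size 4)

Perfect matching: {(W1,J4), (W2,J3), (W3,J2), (W4,J1)}
All 4 vertices on the smaller side are matched.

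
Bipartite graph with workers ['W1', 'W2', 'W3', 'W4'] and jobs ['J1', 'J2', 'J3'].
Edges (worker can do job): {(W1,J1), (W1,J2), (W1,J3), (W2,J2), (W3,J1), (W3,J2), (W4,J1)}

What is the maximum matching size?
Maximum matching size = 3

Maximum matching: {(W1,J3), (W3,J2), (W4,J1)}
Size: 3

This assigns 3 workers to 3 distinct jobs.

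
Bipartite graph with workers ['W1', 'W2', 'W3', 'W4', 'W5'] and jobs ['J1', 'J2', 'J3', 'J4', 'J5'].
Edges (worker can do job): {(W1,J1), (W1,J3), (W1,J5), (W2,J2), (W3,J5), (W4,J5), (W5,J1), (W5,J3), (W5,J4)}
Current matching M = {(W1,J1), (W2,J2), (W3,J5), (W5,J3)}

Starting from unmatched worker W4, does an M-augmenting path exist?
No augmenting path from W4

Alternating search from W4 reaches jobs: {J5}.
Every reachable job is already matched in M, and following those matched edges back to workers exposes no further unvisited jobs.
No M-augmenting path from W4 exists.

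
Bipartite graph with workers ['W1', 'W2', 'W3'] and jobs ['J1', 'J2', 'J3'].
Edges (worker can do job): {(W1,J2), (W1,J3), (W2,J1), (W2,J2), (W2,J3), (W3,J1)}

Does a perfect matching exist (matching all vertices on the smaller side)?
Yes, perfect matching exists (size 3)

Perfect matching: {(W1,J3), (W2,J2), (W3,J1)}
All 3 vertices on the smaller side are matched.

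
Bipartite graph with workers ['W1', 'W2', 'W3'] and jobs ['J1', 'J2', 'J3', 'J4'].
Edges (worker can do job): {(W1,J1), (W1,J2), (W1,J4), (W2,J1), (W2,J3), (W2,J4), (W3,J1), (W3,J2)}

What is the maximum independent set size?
Maximum independent set = 4

By König's theorem:
- Min vertex cover = Max matching = 3
- Max independent set = Total vertices - Min vertex cover
- Max independent set = 7 - 3 = 4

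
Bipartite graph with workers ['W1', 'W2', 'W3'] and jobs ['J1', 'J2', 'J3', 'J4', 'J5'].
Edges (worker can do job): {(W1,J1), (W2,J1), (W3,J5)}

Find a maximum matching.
Matching: {(W1,J1), (W3,J5)}

Maximum matching (size 2):
  W1 → J1
  W3 → J5

Each worker is assigned to at most one job, and each job to at most one worker.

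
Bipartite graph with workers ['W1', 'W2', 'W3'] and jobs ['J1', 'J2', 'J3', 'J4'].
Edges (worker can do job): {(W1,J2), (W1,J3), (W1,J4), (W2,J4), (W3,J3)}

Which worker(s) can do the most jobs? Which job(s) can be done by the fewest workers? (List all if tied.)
Most versatile: W1 (3 jobs); Least covered: J1 (0 workers)

Worker degrees (jobs they can do): W1:3, W2:1, W3:1
Job degrees (workers who can do it): J1:0, J2:1, J3:2, J4:2

Maximum worker degree is 3, achieved by: W1
Minimum job degree is 0, achieved by: J1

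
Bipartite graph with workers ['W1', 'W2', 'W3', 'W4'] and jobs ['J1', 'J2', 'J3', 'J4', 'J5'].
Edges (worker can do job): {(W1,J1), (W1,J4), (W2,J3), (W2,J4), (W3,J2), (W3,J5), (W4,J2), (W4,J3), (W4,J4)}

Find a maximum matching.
Matching: {(W1,J1), (W2,J4), (W3,J5), (W4,J2)}

Maximum matching (size 4):
  W1 → J1
  W2 → J4
  W3 → J5
  W4 → J2

Each worker is assigned to at most one job, and each job to at most one worker.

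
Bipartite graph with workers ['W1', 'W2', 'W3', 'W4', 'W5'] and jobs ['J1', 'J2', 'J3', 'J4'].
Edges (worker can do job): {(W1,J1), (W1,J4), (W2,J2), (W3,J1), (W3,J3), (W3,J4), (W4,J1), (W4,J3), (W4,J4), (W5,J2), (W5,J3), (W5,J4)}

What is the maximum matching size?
Maximum matching size = 4

Maximum matching: {(W1,J1), (W3,J4), (W4,J3), (W5,J2)}
Size: 4

This assigns 4 workers to 4 distinct jobs.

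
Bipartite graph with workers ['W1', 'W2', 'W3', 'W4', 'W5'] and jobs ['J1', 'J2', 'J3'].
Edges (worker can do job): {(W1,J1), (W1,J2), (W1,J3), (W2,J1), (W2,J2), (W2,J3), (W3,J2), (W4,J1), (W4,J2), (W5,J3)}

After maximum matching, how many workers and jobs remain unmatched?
Unmatched: 2 workers, 0 jobs

Maximum matching size: 3
Workers: 5 total, 3 matched, 2 unmatched
Jobs: 3 total, 3 matched, 0 unmatched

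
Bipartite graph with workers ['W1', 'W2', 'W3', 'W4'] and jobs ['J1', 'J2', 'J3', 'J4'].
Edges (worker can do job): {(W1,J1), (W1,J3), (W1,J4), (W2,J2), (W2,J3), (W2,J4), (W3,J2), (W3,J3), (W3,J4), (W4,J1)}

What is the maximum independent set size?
Maximum independent set = 4

By König's theorem:
- Min vertex cover = Max matching = 4
- Max independent set = Total vertices - Min vertex cover
- Max independent set = 8 - 4 = 4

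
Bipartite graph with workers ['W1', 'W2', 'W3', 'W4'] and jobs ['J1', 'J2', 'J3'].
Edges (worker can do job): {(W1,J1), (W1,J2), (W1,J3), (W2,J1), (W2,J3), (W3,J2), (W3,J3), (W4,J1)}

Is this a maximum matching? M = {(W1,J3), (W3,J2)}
No, size 2 is not maximum

Proposed matching has size 2.
Maximum matching size for this graph: 3.

This is NOT maximum - can be improved to size 3.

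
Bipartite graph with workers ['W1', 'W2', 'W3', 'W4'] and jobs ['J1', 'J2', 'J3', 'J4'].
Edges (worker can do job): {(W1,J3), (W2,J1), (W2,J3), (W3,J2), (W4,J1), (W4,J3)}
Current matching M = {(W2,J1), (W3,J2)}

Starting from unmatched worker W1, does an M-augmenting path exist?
Yes: W1 → J3

An M-augmenting path alternates non-matching / matching edges, starting and ending at unmatched vertices.
Path: W1 → J3
(J3 is unmatched in M, so the path is augmenting.)
Flipping edges along this path would increase |M| from 2 to 3.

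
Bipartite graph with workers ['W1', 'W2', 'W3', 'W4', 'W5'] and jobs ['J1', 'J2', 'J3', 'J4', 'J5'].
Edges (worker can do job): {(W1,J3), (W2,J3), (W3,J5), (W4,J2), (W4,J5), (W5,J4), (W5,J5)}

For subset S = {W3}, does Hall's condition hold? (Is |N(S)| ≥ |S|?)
Yes: |N(S)| = 1, |S| = 1

Subset S = {W3}
Neighbors N(S) = {J5}

|N(S)| = 1, |S| = 1
Hall's condition: |N(S)| ≥ |S| is satisfied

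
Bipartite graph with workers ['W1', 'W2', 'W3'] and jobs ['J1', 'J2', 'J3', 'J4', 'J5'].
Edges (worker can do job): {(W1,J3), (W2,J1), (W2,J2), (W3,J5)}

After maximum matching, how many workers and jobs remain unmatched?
Unmatched: 0 workers, 2 jobs

Maximum matching size: 3
Workers: 3 total, 3 matched, 0 unmatched
Jobs: 5 total, 3 matched, 2 unmatched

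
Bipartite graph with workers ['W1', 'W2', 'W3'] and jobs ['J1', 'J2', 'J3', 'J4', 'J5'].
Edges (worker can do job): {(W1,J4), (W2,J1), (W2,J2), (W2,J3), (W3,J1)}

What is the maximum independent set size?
Maximum independent set = 5

By König's theorem:
- Min vertex cover = Max matching = 3
- Max independent set = Total vertices - Min vertex cover
- Max independent set = 8 - 3 = 5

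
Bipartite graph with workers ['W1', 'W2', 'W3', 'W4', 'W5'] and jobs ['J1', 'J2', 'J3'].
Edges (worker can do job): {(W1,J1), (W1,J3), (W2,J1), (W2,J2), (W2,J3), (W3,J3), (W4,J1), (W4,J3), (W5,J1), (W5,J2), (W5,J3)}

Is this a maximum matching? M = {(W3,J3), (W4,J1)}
No, size 2 is not maximum

Proposed matching has size 2.
Maximum matching size for this graph: 3.

This is NOT maximum - can be improved to size 3.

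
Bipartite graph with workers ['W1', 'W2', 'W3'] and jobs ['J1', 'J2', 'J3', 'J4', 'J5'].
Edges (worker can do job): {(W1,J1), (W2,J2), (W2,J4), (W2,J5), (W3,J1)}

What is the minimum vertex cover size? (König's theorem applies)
Minimum vertex cover size = 2

By König's theorem: in bipartite graphs,
min vertex cover = max matching = 2

Maximum matching has size 2, so minimum vertex cover also has size 2.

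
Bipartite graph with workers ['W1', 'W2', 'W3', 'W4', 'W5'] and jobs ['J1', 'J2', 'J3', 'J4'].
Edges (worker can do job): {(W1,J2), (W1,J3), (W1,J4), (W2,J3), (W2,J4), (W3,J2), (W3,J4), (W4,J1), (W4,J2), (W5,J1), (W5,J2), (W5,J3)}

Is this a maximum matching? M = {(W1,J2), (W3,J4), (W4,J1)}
No, size 3 is not maximum

Proposed matching has size 3.
Maximum matching size for this graph: 4.

This is NOT maximum - can be improved to size 4.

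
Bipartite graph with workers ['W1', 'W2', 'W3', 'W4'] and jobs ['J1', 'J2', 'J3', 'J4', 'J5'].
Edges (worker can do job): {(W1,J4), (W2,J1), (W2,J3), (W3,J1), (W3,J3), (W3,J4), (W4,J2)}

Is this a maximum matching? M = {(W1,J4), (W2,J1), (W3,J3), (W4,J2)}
Yes, size 4 is maximum

Proposed matching has size 4.
Maximum matching size for this graph: 4.

This is a maximum matching.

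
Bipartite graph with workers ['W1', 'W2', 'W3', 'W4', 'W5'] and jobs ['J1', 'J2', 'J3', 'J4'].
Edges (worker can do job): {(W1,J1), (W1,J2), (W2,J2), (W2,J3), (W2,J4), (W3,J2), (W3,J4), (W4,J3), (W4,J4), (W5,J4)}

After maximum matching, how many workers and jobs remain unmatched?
Unmatched: 1 workers, 0 jobs

Maximum matching size: 4
Workers: 5 total, 4 matched, 1 unmatched
Jobs: 4 total, 4 matched, 0 unmatched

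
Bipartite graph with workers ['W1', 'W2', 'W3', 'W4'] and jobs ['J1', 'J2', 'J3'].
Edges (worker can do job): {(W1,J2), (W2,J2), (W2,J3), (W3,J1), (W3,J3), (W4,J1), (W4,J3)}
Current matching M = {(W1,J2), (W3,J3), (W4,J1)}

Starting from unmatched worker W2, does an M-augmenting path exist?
No augmenting path from W2

Alternating search from W2 reaches jobs: {J1, J2, J3}.
Every reachable job is already matched in M, and following those matched edges back to workers exposes no further unvisited jobs.
No M-augmenting path from W2 exists.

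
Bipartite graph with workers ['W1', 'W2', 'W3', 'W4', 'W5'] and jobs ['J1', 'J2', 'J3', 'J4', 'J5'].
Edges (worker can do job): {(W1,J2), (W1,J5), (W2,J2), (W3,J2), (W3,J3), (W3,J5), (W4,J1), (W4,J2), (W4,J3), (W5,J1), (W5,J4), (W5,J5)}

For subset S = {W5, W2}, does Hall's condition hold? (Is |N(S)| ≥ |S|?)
Yes: |N(S)| = 4, |S| = 2

Subset S = {W5, W2}
Neighbors N(S) = {J1, J2, J4, J5}

|N(S)| = 4, |S| = 2
Hall's condition: |N(S)| ≥ |S| is satisfied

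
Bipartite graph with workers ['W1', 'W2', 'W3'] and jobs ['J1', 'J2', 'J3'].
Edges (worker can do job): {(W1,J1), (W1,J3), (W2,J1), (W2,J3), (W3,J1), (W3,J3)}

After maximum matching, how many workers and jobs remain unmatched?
Unmatched: 1 workers, 1 jobs

Maximum matching size: 2
Workers: 3 total, 2 matched, 1 unmatched
Jobs: 3 total, 2 matched, 1 unmatched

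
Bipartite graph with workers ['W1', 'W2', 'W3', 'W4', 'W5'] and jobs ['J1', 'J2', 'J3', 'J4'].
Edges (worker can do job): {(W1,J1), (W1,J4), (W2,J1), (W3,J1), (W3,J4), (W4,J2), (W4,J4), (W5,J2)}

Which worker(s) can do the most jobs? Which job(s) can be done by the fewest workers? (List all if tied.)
Most versatile: W1, W3, W4 (2 jobs); Least covered: J3 (0 workers)

Worker degrees (jobs they can do): W1:2, W2:1, W3:2, W4:2, W5:1
Job degrees (workers who can do it): J1:3, J2:2, J3:0, J4:3

Maximum worker degree is 2, achieved by: W1, W3, W4
Minimum job degree is 0, achieved by: J3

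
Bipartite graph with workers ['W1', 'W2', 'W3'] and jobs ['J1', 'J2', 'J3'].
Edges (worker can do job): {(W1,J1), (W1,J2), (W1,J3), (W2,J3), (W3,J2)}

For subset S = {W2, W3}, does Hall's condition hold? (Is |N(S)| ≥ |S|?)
Yes: |N(S)| = 2, |S| = 2

Subset S = {W2, W3}
Neighbors N(S) = {J2, J3}

|N(S)| = 2, |S| = 2
Hall's condition: |N(S)| ≥ |S| is satisfied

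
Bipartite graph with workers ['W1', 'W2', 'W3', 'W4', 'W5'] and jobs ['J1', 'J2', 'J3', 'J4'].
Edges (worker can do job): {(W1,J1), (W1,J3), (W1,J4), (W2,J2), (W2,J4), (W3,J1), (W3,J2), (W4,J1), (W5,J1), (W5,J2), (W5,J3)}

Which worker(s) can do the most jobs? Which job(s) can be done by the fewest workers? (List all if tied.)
Most versatile: W1, W5 (3 jobs); Least covered: J3, J4 (2 workers)

Worker degrees (jobs they can do): W1:3, W2:2, W3:2, W4:1, W5:3
Job degrees (workers who can do it): J1:4, J2:3, J3:2, J4:2

Maximum worker degree is 3, achieved by: W1, W5
Minimum job degree is 2, achieved by: J3, J4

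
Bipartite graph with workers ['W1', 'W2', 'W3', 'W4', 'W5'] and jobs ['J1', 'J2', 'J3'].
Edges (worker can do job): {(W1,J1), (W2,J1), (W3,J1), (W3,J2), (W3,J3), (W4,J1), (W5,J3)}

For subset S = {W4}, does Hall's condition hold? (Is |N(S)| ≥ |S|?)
Yes: |N(S)| = 1, |S| = 1

Subset S = {W4}
Neighbors N(S) = {J1}

|N(S)| = 1, |S| = 1
Hall's condition: |N(S)| ≥ |S| is satisfied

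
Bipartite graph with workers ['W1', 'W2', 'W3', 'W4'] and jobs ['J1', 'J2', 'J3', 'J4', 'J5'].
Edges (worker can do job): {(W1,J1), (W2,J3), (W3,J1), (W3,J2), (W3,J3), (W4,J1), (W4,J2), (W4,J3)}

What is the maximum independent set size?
Maximum independent set = 6

By König's theorem:
- Min vertex cover = Max matching = 3
- Max independent set = Total vertices - Min vertex cover
- Max independent set = 9 - 3 = 6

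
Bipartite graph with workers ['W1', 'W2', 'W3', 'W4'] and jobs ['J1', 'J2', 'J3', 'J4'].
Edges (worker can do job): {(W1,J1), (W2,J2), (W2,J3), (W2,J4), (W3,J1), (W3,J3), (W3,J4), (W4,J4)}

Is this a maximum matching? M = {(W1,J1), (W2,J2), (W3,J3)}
No, size 3 is not maximum

Proposed matching has size 3.
Maximum matching size for this graph: 4.

This is NOT maximum - can be improved to size 4.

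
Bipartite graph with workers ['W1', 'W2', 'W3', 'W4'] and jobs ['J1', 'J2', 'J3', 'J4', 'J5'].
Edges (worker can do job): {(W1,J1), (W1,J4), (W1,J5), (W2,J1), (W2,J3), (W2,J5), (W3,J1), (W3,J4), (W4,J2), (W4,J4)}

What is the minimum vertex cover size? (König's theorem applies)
Minimum vertex cover size = 4

By König's theorem: in bipartite graphs,
min vertex cover = max matching = 4

Maximum matching has size 4, so minimum vertex cover also has size 4.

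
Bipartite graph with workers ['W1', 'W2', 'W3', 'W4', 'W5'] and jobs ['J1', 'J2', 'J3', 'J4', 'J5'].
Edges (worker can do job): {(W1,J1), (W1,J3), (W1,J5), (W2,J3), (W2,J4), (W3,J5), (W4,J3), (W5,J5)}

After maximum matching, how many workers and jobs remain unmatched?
Unmatched: 1 workers, 1 jobs

Maximum matching size: 4
Workers: 5 total, 4 matched, 1 unmatched
Jobs: 5 total, 4 matched, 1 unmatched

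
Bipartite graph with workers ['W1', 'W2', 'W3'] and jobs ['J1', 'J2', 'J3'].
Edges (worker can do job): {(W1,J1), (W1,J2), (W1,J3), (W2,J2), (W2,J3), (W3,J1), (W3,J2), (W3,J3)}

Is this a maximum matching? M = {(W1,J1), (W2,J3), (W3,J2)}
Yes, size 3 is maximum

Proposed matching has size 3.
Maximum matching size for this graph: 3.

This is a maximum matching.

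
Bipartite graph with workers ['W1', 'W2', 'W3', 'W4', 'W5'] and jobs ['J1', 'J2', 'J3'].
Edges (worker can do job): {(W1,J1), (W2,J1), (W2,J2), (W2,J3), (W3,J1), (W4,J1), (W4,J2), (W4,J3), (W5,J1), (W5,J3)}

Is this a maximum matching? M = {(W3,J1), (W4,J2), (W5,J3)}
Yes, size 3 is maximum

Proposed matching has size 3.
Maximum matching size for this graph: 3.

This is a maximum matching.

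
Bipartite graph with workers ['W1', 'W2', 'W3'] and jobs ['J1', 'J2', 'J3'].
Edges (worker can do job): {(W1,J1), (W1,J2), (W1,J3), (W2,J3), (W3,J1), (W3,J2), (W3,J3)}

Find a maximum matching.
Matching: {(W1,J2), (W2,J3), (W3,J1)}

Maximum matching (size 3):
  W1 → J2
  W2 → J3
  W3 → J1

Each worker is assigned to at most one job, and each job to at most one worker.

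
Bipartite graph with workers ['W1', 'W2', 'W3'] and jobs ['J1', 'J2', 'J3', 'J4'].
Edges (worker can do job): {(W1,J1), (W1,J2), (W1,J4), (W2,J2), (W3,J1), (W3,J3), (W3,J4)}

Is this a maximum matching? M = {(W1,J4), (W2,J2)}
No, size 2 is not maximum

Proposed matching has size 2.
Maximum matching size for this graph: 3.

This is NOT maximum - can be improved to size 3.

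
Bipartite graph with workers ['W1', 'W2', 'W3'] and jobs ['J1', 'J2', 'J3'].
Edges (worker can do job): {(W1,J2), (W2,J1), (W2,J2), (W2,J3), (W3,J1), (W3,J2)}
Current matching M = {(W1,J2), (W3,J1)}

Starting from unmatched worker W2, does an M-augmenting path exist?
Yes: W2 → J3

An M-augmenting path alternates non-matching / matching edges, starting and ending at unmatched vertices.
Path: W2 → J3
(J3 is unmatched in M, so the path is augmenting.)
Flipping edges along this path would increase |M| from 2 to 3.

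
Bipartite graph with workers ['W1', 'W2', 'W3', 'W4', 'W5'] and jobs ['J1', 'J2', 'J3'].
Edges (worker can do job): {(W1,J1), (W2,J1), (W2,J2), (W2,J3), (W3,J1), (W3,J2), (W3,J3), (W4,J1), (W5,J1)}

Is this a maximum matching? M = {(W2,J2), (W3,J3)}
No, size 2 is not maximum

Proposed matching has size 2.
Maximum matching size for this graph: 3.

This is NOT maximum - can be improved to size 3.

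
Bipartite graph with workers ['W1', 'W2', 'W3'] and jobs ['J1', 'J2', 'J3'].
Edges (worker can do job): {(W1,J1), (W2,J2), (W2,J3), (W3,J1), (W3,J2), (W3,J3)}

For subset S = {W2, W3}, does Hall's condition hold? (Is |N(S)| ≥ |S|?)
Yes: |N(S)| = 3, |S| = 2

Subset S = {W2, W3}
Neighbors N(S) = {J1, J2, J3}

|N(S)| = 3, |S| = 2
Hall's condition: |N(S)| ≥ |S| is satisfied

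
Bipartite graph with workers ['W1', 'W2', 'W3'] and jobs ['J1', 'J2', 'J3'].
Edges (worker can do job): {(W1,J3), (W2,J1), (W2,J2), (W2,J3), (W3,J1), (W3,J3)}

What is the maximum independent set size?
Maximum independent set = 3

By König's theorem:
- Min vertex cover = Max matching = 3
- Max independent set = Total vertices - Min vertex cover
- Max independent set = 6 - 3 = 3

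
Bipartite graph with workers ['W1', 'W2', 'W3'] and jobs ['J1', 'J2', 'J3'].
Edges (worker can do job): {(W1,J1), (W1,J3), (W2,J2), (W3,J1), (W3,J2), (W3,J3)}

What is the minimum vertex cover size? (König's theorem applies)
Minimum vertex cover size = 3

By König's theorem: in bipartite graphs,
min vertex cover = max matching = 3

Maximum matching has size 3, so minimum vertex cover also has size 3.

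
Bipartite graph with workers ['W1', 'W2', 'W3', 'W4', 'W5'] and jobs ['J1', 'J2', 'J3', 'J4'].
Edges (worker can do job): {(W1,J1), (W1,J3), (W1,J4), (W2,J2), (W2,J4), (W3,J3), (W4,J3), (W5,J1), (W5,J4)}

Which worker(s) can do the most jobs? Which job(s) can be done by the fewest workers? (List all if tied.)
Most versatile: W1 (3 jobs); Least covered: J2 (1 workers)

Worker degrees (jobs they can do): W1:3, W2:2, W3:1, W4:1, W5:2
Job degrees (workers who can do it): J1:2, J2:1, J3:3, J4:3

Maximum worker degree is 3, achieved by: W1
Minimum job degree is 1, achieved by: J2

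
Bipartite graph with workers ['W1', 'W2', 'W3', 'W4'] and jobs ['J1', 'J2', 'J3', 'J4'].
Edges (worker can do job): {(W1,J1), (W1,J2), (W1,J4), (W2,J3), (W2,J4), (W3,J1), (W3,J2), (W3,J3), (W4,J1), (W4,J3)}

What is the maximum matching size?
Maximum matching size = 4

Maximum matching: {(W1,J1), (W2,J4), (W3,J2), (W4,J3)}
Size: 4

This assigns 4 workers to 4 distinct jobs.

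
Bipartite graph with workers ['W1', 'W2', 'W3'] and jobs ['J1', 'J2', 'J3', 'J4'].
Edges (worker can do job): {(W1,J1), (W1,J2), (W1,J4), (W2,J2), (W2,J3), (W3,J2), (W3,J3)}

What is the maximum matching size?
Maximum matching size = 3

Maximum matching: {(W1,J4), (W2,J3), (W3,J2)}
Size: 3

This assigns 3 workers to 3 distinct jobs.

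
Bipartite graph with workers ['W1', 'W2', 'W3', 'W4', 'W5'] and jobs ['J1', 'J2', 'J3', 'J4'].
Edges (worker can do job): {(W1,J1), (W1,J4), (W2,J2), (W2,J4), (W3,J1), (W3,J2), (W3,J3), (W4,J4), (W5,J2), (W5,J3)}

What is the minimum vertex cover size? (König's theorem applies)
Minimum vertex cover size = 4

By König's theorem: in bipartite graphs,
min vertex cover = max matching = 4

Maximum matching has size 4, so minimum vertex cover also has size 4.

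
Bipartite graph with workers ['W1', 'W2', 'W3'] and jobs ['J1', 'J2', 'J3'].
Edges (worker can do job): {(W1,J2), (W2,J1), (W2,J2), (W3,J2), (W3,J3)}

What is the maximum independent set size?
Maximum independent set = 3

By König's theorem:
- Min vertex cover = Max matching = 3
- Max independent set = Total vertices - Min vertex cover
- Max independent set = 6 - 3 = 3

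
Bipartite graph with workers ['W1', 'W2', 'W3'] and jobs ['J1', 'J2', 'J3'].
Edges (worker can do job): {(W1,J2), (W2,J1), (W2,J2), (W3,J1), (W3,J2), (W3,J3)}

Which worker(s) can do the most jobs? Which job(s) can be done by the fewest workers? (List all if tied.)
Most versatile: W3 (3 jobs); Least covered: J3 (1 workers)

Worker degrees (jobs they can do): W1:1, W2:2, W3:3
Job degrees (workers who can do it): J1:2, J2:3, J3:1

Maximum worker degree is 3, achieved by: W3
Minimum job degree is 1, achieved by: J3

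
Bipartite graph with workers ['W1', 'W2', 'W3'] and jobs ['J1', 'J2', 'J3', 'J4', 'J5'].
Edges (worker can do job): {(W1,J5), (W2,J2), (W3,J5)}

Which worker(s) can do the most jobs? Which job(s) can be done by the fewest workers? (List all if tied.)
Most versatile: W1, W2, W3 (1 jobs); Least covered: J1, J3, J4 (0 workers)

Worker degrees (jobs they can do): W1:1, W2:1, W3:1
Job degrees (workers who can do it): J1:0, J2:1, J3:0, J4:0, J5:2

Maximum worker degree is 1, achieved by: W1, W2, W3
Minimum job degree is 0, achieved by: J1, J3, J4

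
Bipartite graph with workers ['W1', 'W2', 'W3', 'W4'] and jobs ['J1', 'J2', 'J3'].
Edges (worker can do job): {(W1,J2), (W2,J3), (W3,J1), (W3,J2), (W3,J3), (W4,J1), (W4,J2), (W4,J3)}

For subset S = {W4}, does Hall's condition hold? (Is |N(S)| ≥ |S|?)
Yes: |N(S)| = 3, |S| = 1

Subset S = {W4}
Neighbors N(S) = {J1, J2, J3}

|N(S)| = 3, |S| = 1
Hall's condition: |N(S)| ≥ |S| is satisfied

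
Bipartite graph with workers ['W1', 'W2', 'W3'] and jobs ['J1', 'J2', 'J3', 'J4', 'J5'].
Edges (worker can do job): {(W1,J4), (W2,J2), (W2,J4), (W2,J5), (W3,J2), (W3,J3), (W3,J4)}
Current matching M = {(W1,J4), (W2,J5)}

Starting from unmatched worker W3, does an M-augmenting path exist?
Yes: W3 → J2

An M-augmenting path alternates non-matching / matching edges, starting and ending at unmatched vertices.
Path: W3 → J2
(J2 is unmatched in M, so the path is augmenting.)
Flipping edges along this path would increase |M| from 2 to 3.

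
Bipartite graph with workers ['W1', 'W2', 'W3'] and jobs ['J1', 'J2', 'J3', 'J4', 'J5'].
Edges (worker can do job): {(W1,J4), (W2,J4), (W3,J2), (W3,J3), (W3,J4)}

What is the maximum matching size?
Maximum matching size = 2

Maximum matching: {(W1,J4), (W3,J2)}
Size: 2

This assigns 2 workers to 2 distinct jobs.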